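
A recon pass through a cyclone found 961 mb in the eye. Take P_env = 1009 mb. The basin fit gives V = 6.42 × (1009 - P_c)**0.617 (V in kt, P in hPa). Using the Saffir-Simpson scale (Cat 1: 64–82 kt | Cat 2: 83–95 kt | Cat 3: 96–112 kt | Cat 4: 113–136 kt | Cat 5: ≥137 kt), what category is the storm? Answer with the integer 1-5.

ΔP = 1009 − 961 = 48 mb.
V ≈ 6.42 × 48^0.617 = 6.42 × 10.90 ≈ 70 kt.
70 kt falls in the Category 1 band.

1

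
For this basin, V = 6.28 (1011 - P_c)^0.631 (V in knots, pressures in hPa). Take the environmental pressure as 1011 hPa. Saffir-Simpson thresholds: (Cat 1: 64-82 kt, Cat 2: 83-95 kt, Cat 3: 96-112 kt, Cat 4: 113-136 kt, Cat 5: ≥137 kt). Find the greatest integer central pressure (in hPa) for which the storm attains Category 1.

971 hPa

Category 1 begins at V = 64 kt.
Required ΔP = (64/6.28)^(1/0.631) = 10.191^1.585 ≈ 39.61 hPa.
P_c ≤ 1011 − 39.61 = 971.39, so the highest integer P_c is 971 hPa.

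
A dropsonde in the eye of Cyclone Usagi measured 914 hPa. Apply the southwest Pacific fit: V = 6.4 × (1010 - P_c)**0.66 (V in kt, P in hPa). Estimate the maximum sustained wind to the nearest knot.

ΔP = 1010 − 914 = 96 hPa.
96^0.66 ≈ 20.338.
V ≈ 6.4 × 20.338 ≈ 130.2 kt.

130 kt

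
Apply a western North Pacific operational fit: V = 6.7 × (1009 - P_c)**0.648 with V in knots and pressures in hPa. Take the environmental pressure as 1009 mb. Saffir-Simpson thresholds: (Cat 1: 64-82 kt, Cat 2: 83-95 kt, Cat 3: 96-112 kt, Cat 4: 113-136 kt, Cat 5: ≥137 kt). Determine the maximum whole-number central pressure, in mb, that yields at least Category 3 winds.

Category 3 begins at V = 96 kt.
Required ΔP = (96/6.7)^(1/0.648) = 14.328^1.543 ≈ 60.85 mb.
P_c ≤ 1009 − 60.85 = 948.15, so the highest integer P_c is 948 mb.

948 mb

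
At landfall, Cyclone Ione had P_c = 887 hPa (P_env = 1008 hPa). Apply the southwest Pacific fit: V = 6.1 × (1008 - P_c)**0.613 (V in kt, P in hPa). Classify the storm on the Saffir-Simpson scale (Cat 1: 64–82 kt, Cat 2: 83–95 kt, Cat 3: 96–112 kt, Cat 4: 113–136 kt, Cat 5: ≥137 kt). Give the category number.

4

ΔP = 1008 − 887 = 121 hPa.
V ≈ 6.1 × 121^0.613 = 6.1 × 18.91 ≈ 115 kt.
115 kt falls in the Category 4 band.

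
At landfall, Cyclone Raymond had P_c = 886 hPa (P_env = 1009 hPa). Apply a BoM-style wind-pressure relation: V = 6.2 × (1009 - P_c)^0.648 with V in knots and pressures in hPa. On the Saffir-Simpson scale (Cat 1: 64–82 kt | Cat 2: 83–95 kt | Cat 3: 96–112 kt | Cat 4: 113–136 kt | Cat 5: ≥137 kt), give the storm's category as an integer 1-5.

5

ΔP = 1009 − 886 = 123 hPa.
V ≈ 6.2 × 123^0.648 = 6.2 × 22.61 ≈ 140 kt.
140 kt falls in the Category 5 band.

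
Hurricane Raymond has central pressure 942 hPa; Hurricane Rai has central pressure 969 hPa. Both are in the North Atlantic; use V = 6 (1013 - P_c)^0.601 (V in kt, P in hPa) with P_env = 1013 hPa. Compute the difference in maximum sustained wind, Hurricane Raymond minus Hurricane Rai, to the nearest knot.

19 kt

Hurricane Raymond: ΔP = 71; V ≈ 6 × 71^0.601 ≈ 77.76 kt.
Hurricane Rai: ΔP = 44; V ≈ 6 × 44^0.601 ≈ 58.33 kt.
Difference ≈ 77.76 − 58.33 = 19.43 → 19 kt.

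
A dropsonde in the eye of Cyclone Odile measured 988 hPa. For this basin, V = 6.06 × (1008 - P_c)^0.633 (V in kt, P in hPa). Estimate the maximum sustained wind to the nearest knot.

ΔP = 1008 − 988 = 20 hPa.
20^0.633 ≈ 6.661.
V ≈ 6.06 × 6.661 ≈ 40.4 kt.

40 kt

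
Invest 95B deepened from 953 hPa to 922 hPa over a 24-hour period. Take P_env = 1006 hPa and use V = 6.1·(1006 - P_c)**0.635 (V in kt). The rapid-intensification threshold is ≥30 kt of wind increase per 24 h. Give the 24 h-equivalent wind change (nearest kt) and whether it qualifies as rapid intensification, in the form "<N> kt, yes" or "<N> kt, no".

V₁: ΔP = 53, V ≈ 6.1 × 53^0.635 ≈ 75.90 kt.
V₂: ΔP = 84, V ≈ 6.1 × 84^0.635 ≈ 101.68 kt.
ΔV over 24 h = 25.78 kt → 24 h equivalent = 25.78 × 24/24 ≈ 25.78 kt.
26 kt < 30 kt ⇒ not rapid intensification.

26 kt, no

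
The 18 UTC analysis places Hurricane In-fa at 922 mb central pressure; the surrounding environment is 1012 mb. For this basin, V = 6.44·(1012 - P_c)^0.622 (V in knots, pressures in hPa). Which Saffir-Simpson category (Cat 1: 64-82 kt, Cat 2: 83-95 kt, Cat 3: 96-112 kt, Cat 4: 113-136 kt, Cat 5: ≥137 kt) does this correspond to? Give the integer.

ΔP = 1012 − 922 = 90 mb.
V ≈ 6.44 × 90^0.622 = 6.44 × 16.43 ≈ 106 kt.
106 kt falls in the Category 3 band.

3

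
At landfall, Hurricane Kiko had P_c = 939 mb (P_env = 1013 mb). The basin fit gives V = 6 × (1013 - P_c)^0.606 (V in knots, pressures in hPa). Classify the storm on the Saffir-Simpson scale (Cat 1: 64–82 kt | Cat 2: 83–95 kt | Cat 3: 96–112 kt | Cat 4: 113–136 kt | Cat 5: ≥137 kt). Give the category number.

1

ΔP = 1013 − 939 = 74 mb.
V ≈ 6 × 74^0.606 = 6 × 13.58 ≈ 81 kt.
81 kt falls in the Category 1 band.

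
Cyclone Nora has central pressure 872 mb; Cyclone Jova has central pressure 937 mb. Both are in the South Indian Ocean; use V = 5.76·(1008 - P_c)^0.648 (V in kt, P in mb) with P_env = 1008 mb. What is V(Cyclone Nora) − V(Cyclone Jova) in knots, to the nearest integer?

Cyclone Nora: ΔP = 136; V ≈ 5.76 × 136^0.648 ≈ 138.98 kt.
Cyclone Jova: ΔP = 71; V ≈ 5.76 × 71^0.648 ≈ 91.21 kt.
Difference ≈ 138.98 − 91.21 = 47.77 → 48 kt.

48 kt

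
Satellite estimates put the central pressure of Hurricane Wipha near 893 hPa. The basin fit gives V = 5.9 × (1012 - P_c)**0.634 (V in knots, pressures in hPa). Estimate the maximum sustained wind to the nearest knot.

ΔP = 1012 − 893 = 119 hPa.
119^0.634 ≈ 20.696.
V ≈ 5.9 × 20.696 ≈ 122.1 kt.

122 kt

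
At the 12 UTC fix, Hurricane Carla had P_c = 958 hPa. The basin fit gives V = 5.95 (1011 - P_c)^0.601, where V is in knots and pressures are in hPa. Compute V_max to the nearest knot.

ΔP = 1011 − 958 = 53 hPa.
53^0.601 ≈ 10.872.
V ≈ 5.95 × 10.872 ≈ 64.7 kt.

65 kt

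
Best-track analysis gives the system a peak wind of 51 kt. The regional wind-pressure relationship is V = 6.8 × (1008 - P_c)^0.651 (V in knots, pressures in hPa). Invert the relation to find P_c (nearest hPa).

986 hPa

ΔP = (V / 6.8)^(1/0.651) = (51/6.8)^1.536.
51/6.8 = 7.500; 7.500^1.536 ≈ 22.09 hPa.
P_c = 1008 − 22.09 = 985.91 ≈ 986 hPa.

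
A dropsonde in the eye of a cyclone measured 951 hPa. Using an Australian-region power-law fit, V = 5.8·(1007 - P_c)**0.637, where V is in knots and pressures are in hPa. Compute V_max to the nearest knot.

75 kt

ΔP = 1007 − 951 = 56 hPa.
56^0.637 ≈ 12.990.
V ≈ 5.8 × 12.990 ≈ 75.3 kt.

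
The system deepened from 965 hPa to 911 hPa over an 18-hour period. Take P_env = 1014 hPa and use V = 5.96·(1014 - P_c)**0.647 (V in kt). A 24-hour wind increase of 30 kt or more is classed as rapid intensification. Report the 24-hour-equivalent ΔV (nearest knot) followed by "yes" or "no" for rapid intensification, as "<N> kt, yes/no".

61 kt, yes

V₁: ΔP = 49, V ≈ 5.96 × 49^0.647 ≈ 73.93 kt.
V₂: ΔP = 103, V ≈ 5.96 × 103^0.647 ≈ 119.55 kt.
ΔV over 18 h = 45.62 kt → 24 h equivalent = 45.62 × 24/18 ≈ 60.83 kt.
61 kt ≥ 30 kt ⇒ rapid intensification.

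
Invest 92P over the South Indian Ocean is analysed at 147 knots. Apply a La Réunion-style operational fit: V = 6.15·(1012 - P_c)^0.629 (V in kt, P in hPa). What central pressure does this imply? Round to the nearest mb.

ΔP = (V / 6.15)^(1/0.629) = (147/6.15)^1.590.
147/6.15 = 23.902; 23.902^1.590 ≈ 155.41 mb.
P_c = 1012 − 155.41 = 856.59 ≈ 857 mb.

857 mb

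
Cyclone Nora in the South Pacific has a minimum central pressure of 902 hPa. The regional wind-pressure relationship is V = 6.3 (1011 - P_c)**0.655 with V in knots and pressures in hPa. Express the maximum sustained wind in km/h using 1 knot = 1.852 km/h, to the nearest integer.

ΔP = 1011 − 902 = 109 hPa.
V ≈ 6.3 × 109^0.655 = 6.3 × 21.603 ≈ 136.099 kt.
136.099 × 1.852 ≈ 252.06 km/h → 252 km/h.

252 km/h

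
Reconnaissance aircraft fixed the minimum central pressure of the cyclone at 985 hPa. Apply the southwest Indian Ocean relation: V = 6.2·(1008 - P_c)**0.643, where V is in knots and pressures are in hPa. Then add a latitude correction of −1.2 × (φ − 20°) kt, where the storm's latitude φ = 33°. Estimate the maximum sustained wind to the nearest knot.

31 kt

ΔP = 1008 − 985 = 23 hPa.
23^0.643 ≈ 7.509.
V ≈ 6.2 × 7.509 ≈ 46.6 kt.
Latitude correction: −1.2 × (33 − 20) = -15.6 kt.
Corrected V ≈ 31 kt → 31 kt.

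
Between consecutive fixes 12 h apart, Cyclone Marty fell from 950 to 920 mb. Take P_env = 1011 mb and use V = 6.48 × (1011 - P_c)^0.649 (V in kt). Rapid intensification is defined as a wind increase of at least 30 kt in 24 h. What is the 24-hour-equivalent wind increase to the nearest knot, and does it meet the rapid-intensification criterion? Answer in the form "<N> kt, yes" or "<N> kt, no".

55 kt, yes

V₁: ΔP = 61, V ≈ 6.48 × 61^0.649 ≈ 93.38 kt.
V₂: ΔP = 91, V ≈ 6.48 × 91^0.649 ≈ 121.06 kt.
ΔV over 12 h = 27.68 kt → 24 h equivalent = 27.68 × 24/12 ≈ 55.36 kt.
55 kt ≥ 30 kt ⇒ rapid intensification.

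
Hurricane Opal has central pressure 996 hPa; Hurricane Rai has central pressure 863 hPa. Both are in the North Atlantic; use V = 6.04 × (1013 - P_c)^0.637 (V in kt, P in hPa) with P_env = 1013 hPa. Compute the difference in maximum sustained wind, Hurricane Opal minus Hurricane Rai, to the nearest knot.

Hurricane Opal: ΔP = 17; V ≈ 6.04 × 17^0.637 ≈ 36.71 kt.
Hurricane Rai: ΔP = 150; V ≈ 6.04 × 150^0.637 ≈ 146.96 kt.
Difference ≈ 36.71 − 146.96 = -110.25 → -110 kt.

-110 kt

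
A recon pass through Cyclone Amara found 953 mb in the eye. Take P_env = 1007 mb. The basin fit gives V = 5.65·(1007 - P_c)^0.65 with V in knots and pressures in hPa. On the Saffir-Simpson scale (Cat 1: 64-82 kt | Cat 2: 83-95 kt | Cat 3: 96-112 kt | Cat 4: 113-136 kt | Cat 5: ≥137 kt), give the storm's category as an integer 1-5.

1

ΔP = 1007 − 953 = 54 mb.
V ≈ 5.65 × 54^0.65 = 5.65 × 13.37 ≈ 76 kt.
76 kt falls in the Category 1 band.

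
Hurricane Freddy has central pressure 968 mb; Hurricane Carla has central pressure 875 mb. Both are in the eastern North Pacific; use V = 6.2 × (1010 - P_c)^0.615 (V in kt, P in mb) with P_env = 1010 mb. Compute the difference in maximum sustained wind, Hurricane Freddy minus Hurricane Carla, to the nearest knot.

-65 kt

Hurricane Freddy: ΔP = 42; V ≈ 6.2 × 42^0.615 ≈ 61.76 kt.
Hurricane Carla: ΔP = 135; V ≈ 6.2 × 135^0.615 ≈ 126.63 kt.
Difference ≈ 61.76 − 126.63 = -64.87 → -65 kt.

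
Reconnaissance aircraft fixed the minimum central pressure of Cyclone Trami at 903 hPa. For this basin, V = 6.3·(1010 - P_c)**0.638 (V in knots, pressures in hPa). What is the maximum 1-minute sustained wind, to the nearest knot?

124 kt

ΔP = 1010 − 903 = 107 hPa.
107^0.638 ≈ 19.713.
V ≈ 6.3 × 19.713 ≈ 124.2 kt.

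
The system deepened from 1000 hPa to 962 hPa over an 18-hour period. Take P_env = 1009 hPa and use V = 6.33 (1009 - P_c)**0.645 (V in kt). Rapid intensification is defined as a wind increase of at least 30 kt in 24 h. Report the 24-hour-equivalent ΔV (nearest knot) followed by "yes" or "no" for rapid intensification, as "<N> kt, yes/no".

V₁: ΔP = 9, V ≈ 6.33 × 9^0.645 ≈ 26.12 kt.
V₂: ΔP = 47, V ≈ 6.33 × 47^0.645 ≈ 75.84 kt.
ΔV over 18 h = 49.72 kt → 24 h equivalent = 49.72 × 24/18 ≈ 66.29 kt.
66 kt ≥ 30 kt ⇒ rapid intensification.

66 kt, yes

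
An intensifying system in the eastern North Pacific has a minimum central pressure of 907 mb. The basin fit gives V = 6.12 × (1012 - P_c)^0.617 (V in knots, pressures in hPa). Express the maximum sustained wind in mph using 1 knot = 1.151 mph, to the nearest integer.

ΔP = 1012 − 907 = 105 mb.
V ≈ 6.12 × 105^0.617 = 6.12 × 17.663 ≈ 108.100 kt.
108.100 × 1.151 ≈ 124.42 mph → 124 mph.

124 mph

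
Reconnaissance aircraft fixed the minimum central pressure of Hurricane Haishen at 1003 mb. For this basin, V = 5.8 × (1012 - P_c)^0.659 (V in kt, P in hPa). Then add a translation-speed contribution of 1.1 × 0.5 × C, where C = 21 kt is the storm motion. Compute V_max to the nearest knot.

36 kt

ΔP = 1012 − 1003 = 9 mb.
9^0.659 ≈ 4.254.
V ≈ 5.8 × 4.254 ≈ 24.7 kt.
Translation term: 1.1 × 0.5 × 21 = 11.55 kt.
Corrected V ≈ 36.25 kt → 36 kt.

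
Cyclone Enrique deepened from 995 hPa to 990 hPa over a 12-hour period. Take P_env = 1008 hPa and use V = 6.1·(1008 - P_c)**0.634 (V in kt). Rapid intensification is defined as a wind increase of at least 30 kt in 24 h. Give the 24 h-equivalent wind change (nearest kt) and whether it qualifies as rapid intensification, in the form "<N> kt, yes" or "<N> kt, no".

V₁: ΔP = 13, V ≈ 6.1 × 13^0.634 ≈ 31.01 kt.
V₂: ΔP = 18, V ≈ 6.1 × 18^0.634 ≈ 38.12 kt.
ΔV over 12 h = 7.11 kt → 24 h equivalent = 7.11 × 24/12 ≈ 14.22 kt.
14 kt < 30 kt ⇒ not rapid intensification.

14 kt, no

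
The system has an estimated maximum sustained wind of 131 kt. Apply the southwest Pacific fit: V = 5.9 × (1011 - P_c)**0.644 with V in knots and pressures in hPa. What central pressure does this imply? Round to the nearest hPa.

ΔP = (V / 5.9)^(1/0.644) = (131/5.9)^1.553.
131/5.9 = 22.203; 22.203^1.553 ≈ 123.23 hPa.
P_c = 1011 − 123.23 = 887.77 ≈ 888 hPa.

888 hPa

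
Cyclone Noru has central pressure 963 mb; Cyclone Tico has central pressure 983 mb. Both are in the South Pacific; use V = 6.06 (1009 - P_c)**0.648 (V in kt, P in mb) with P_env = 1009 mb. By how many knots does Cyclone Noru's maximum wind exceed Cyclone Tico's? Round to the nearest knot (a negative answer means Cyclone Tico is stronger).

22 kt

Cyclone Noru: ΔP = 46; V ≈ 6.06 × 46^0.648 ≈ 72.43 kt.
Cyclone Tico: ΔP = 26; V ≈ 6.06 × 26^0.648 ≈ 50.05 kt.
Difference ≈ 72.43 − 50.05 = 22.38 → 22 kt.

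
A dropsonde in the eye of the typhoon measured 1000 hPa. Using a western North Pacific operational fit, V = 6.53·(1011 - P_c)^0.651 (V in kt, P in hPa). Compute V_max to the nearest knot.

ΔP = 1011 − 1000 = 11 hPa.
11^0.651 ≈ 4.764.
V ≈ 6.53 × 4.764 ≈ 31.1 kt.

31 kt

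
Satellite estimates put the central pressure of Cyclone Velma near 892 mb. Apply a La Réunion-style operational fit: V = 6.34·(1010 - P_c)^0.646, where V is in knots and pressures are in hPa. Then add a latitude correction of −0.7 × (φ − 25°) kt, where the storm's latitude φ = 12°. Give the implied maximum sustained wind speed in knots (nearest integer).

147 kt

ΔP = 1010 − 892 = 118 mb.
118^0.646 ≈ 21.799.
V ≈ 6.34 × 21.799 ≈ 138.2 kt.
Latitude correction: −0.7 × (12 − 25) = 9.1 kt.
Corrected V ≈ 147.3 kt → 147 kt.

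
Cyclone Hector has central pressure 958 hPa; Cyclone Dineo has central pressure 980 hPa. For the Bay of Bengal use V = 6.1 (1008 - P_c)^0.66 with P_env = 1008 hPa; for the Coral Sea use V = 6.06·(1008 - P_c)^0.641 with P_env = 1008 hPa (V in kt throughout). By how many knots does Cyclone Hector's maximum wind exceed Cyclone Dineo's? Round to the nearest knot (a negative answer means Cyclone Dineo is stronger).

29 kt

Cyclone Hector: ΔP = 50; V ≈ 6.1 × 50^0.66 ≈ 80.66 kt.
Cyclone Dineo: ΔP = 28; V ≈ 6.06 × 28^0.641 ≈ 51.30 kt.
Difference ≈ 80.66 − 51.30 = 29.36 → 29 kt.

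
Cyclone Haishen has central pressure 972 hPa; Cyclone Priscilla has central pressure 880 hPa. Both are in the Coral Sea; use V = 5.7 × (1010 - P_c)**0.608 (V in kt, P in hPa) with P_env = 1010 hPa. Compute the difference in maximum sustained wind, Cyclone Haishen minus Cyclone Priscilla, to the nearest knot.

Cyclone Haishen: ΔP = 38; V ≈ 5.7 × 38^0.608 ≈ 52.05 kt.
Cyclone Priscilla: ΔP = 130; V ≈ 5.7 × 130^0.608 ≈ 109.94 kt.
Difference ≈ 52.05 − 109.94 = -57.89 → -58 kt.

-58 kt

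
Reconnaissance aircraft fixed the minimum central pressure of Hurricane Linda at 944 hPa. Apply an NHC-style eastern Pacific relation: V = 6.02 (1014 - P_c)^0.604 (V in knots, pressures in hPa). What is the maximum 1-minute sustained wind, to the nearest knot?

ΔP = 1014 − 944 = 70 hPa.
70^0.604 ≈ 13.015.
V ≈ 6.02 × 13.015 ≈ 78.3 kt.

78 kt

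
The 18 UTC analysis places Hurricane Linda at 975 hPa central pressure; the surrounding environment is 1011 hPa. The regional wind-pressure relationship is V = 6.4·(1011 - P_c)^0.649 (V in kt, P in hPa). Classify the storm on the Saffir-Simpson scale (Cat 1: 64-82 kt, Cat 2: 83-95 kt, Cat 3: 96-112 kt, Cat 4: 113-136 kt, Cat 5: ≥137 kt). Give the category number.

ΔP = 1011 − 975 = 36 hPa.
V ≈ 6.4 × 36^0.649 = 6.4 × 10.23 ≈ 65 kt.
65 kt falls in the Category 1 band.

1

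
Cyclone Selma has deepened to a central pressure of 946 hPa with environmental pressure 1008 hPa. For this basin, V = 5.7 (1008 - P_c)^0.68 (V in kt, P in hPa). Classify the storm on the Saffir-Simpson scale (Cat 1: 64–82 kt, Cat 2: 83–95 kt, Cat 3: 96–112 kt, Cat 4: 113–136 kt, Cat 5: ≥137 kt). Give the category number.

2

ΔP = 1008 − 946 = 62 hPa.
V ≈ 5.7 × 62^0.68 = 5.7 × 16.55 ≈ 94 kt.
94 kt falls in the Category 2 band.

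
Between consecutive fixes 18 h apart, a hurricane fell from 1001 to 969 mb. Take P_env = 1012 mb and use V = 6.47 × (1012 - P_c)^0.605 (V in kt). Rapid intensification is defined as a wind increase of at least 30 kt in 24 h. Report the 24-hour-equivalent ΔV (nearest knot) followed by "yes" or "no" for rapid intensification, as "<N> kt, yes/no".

V₁: ΔP = 11, V ≈ 6.47 × 11^0.605 ≈ 27.60 kt.
V₂: ΔP = 43, V ≈ 6.47 × 43^0.605 ≈ 62.97 kt.
ΔV over 18 h = 35.37 kt → 24 h equivalent = 35.37 × 24/18 ≈ 47.16 kt.
47 kt ≥ 30 kt ⇒ rapid intensification.

47 kt, yes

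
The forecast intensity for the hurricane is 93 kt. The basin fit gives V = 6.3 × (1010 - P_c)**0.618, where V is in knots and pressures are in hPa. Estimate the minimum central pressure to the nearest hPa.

ΔP = (V / 6.3)^(1/0.618) = (93/6.3)^1.618.
93/6.3 = 14.762; 14.762^1.618 ≈ 77.95 hPa.
P_c = 1010 − 77.95 = 932.05 ≈ 932 hPa.

932 hPa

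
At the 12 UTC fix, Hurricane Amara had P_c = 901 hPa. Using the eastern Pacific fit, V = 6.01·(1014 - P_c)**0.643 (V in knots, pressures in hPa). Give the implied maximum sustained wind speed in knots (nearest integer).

126 kt

ΔP = 1014 − 901 = 113 hPa.
113^0.643 ≈ 20.899.
V ≈ 6.01 × 20.899 ≈ 125.6 kt.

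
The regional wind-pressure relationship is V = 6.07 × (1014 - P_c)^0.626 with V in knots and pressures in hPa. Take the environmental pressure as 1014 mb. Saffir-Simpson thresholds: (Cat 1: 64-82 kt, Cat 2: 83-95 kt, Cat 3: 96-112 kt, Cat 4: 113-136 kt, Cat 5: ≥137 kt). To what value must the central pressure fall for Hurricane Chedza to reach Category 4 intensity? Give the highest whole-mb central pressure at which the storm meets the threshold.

907 mb

Category 4 begins at V = 113 kt.
Required ΔP = (113/6.07)^(1/0.626) = 18.616^1.597 ≈ 106.80 mb.
P_c ≤ 1014 − 106.80 = 907.20, so the highest integer P_c is 907 mb.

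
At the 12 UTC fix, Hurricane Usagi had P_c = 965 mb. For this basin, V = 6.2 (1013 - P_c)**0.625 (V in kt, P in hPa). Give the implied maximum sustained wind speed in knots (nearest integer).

70 kt

ΔP = 1013 − 965 = 48 mb.
48^0.625 ≈ 11.240.
V ≈ 6.2 × 11.240 ≈ 69.7 kt.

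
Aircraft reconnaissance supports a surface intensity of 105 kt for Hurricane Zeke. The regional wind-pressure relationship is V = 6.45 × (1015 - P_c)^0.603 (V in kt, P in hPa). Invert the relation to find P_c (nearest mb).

ΔP = (V / 6.45)^(1/0.603) = (105/6.45)^1.658.
105/6.45 = 16.279; 16.279^1.658 ≈ 102.17 mb.
P_c = 1015 − 102.17 = 912.83 ≈ 913 mb.

913 mb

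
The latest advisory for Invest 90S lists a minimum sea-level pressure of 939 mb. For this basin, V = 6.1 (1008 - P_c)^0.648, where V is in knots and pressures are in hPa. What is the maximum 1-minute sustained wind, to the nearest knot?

ΔP = 1008 − 939 = 69 mb.
69^0.648 ≈ 15.544.
V ≈ 6.1 × 15.544 ≈ 94.8 kt.

95 kt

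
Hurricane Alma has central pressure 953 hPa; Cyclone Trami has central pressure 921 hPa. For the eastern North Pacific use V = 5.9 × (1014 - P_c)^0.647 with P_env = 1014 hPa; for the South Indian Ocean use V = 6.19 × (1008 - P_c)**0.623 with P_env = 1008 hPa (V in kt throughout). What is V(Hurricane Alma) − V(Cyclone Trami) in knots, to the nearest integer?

-16 kt

Hurricane Alma: ΔP = 61; V ≈ 5.9 × 61^0.647 ≈ 84.33 kt.
Cyclone Trami: ΔP = 87; V ≈ 6.19 × 87^0.623 ≈ 100.00 kt.
Difference ≈ 84.33 − 100.00 = -15.67 → -16 kt.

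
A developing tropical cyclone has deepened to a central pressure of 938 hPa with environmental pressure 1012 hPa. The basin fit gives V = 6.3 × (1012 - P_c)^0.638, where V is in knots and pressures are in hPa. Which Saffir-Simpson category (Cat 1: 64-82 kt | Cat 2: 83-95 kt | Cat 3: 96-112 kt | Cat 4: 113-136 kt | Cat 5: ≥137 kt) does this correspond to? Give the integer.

ΔP = 1012 − 938 = 74 hPa.
V ≈ 6.3 × 74^0.638 = 6.3 × 15.58 ≈ 98 kt.
98 kt falls in the Category 3 band.

3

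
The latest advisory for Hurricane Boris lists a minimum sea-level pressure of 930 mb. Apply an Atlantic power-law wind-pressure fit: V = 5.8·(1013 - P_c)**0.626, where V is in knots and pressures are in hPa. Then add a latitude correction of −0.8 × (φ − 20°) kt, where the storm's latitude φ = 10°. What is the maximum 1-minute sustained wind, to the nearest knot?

100 kt

ΔP = 1013 − 930 = 83 mb.
83^0.626 ≈ 15.898.
V ≈ 5.8 × 15.898 ≈ 92.2 kt.
Latitude correction: −0.8 × (10 − 20) = 8 kt.
Corrected V ≈ 100.2 kt → 100 kt.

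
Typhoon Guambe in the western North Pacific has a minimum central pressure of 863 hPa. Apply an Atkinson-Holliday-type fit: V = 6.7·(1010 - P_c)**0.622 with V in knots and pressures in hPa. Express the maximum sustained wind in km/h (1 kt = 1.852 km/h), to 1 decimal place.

276.6 km/h

ΔP = 1010 − 863 = 147 hPa.
V ≈ 6.7 × 147^0.622 = 6.7 × 22.288 ≈ 149.330 kt.
149.330 × 1.852 ≈ 276.56 km/h → 276.6 km/h.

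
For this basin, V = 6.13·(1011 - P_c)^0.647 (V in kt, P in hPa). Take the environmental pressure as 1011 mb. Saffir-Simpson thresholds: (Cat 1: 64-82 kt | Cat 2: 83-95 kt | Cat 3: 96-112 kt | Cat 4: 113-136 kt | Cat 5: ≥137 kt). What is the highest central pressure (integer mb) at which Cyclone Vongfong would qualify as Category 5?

889 mb

Category 5 begins at V = 137 kt.
Required ΔP = (137/6.13)^(1/0.647) = 22.349^1.546 ≈ 121.73 mb.
P_c ≤ 1011 − 121.73 = 889.27, so the highest integer P_c is 889 mb.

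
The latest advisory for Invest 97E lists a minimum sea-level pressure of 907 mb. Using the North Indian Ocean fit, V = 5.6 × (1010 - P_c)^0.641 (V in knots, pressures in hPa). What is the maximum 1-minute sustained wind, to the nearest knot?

ΔP = 1010 − 907 = 103 mb.
103^0.641 ≈ 19.509.
V ≈ 5.6 × 19.509 ≈ 109.2 kt.

109 kt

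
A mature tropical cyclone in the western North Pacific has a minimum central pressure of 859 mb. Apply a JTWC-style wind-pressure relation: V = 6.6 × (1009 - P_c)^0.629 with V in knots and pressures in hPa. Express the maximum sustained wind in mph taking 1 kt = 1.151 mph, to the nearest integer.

178 mph

ΔP = 1009 − 859 = 150 mb.
V ≈ 6.6 × 150^0.629 = 6.6 × 23.376 ≈ 154.278 kt.
154.278 × 1.151 ≈ 177.57 mph → 178 mph.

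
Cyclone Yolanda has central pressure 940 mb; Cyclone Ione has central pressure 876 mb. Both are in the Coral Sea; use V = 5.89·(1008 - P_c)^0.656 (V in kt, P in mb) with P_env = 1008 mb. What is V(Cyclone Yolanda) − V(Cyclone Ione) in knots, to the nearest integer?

-51 kt

Cyclone Yolanda: ΔP = 68; V ≈ 5.89 × 68^0.656 ≈ 93.81 kt.
Cyclone Ione: ΔP = 132; V ≈ 5.89 × 132^0.656 ≈ 144.95 kt.
Difference ≈ 93.81 − 144.95 = -51.14 → -51 kt.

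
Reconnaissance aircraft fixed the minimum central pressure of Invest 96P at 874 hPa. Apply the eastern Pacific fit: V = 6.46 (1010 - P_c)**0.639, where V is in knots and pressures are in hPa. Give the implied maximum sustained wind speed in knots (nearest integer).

ΔP = 1010 − 874 = 136 hPa.
136^0.639 ≈ 23.085.
V ≈ 6.46 × 23.085 ≈ 149.1 kt.

149 kt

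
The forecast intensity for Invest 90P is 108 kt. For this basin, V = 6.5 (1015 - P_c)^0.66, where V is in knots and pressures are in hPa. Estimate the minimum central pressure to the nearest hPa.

ΔP = (V / 6.5)^(1/0.66) = (108/6.5)^1.515.
108/6.5 = 16.615; 16.615^1.515 ≈ 70.67 hPa.
P_c = 1015 − 70.67 = 944.33 ≈ 944 hPa.

944 hPa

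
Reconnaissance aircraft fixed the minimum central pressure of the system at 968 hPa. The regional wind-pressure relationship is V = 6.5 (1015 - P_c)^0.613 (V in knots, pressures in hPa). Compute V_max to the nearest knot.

69 kt

ΔP = 1015 − 968 = 47 hPa.
47^0.613 ≈ 10.592.
V ≈ 6.5 × 10.592 ≈ 68.9 kt.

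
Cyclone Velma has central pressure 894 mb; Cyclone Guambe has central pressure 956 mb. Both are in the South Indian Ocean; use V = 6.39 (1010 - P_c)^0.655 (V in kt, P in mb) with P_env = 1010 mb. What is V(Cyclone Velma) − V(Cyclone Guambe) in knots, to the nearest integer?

57 kt

Cyclone Velma: ΔP = 116; V ≈ 6.39 × 116^0.655 ≈ 143.79 kt.
Cyclone Guambe: ΔP = 54; V ≈ 6.39 × 54^0.655 ≈ 87.14 kt.
Difference ≈ 143.79 − 87.14 = 56.65 → 57 kt.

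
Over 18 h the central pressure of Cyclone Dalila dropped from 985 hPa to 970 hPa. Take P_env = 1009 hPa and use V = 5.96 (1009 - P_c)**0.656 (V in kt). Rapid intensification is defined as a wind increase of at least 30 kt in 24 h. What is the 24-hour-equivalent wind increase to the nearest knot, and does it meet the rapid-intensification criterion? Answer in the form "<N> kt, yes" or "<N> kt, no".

24 kt, no

V₁: ΔP = 24, V ≈ 5.96 × 24^0.656 ≈ 47.94 kt.
V₂: ΔP = 39, V ≈ 5.96 × 39^0.656 ≈ 65.92 kt.
ΔV over 18 h = 17.98 kt → 24 h equivalent = 17.98 × 24/18 ≈ 23.97 kt.
24 kt < 30 kt ⇒ not rapid intensification.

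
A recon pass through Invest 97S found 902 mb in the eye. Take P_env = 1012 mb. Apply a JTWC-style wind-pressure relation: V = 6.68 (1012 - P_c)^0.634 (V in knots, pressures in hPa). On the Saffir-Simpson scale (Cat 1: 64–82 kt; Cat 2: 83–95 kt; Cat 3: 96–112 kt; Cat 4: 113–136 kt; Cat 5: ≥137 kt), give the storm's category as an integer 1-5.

4

ΔP = 1012 − 902 = 110 mb.
V ≈ 6.68 × 110^0.634 = 6.68 × 19.69 ≈ 132 kt.
132 kt falls in the Category 4 band.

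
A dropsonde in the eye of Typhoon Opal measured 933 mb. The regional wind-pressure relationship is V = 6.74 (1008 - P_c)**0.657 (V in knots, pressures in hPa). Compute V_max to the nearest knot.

ΔP = 1008 − 933 = 75 mb.
75^0.657 ≈ 17.057.
V ≈ 6.74 × 17.057 ≈ 115.0 kt.

115 kt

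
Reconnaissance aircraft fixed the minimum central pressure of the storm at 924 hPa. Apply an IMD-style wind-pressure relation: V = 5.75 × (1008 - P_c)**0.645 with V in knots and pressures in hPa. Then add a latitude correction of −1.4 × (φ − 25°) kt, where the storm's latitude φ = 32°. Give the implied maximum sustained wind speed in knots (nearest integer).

90 kt

ΔP = 1008 − 924 = 84 hPa.
84^0.645 ≈ 17.424.
V ≈ 5.75 × 17.424 ≈ 100.2 kt.
Latitude correction: −1.4 × (32 − 25) = -9.8 kt.
Corrected V ≈ 90.4 kt → 90 kt.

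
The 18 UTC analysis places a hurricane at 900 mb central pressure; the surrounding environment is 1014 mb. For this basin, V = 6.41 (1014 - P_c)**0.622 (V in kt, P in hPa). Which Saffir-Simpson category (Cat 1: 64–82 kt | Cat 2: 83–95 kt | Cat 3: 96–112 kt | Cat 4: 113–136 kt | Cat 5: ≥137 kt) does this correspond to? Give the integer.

ΔP = 1014 − 900 = 114 mb.
V ≈ 6.41 × 114^0.622 = 6.41 × 19.03 ≈ 122 kt.
122 kt falls in the Category 4 band.

4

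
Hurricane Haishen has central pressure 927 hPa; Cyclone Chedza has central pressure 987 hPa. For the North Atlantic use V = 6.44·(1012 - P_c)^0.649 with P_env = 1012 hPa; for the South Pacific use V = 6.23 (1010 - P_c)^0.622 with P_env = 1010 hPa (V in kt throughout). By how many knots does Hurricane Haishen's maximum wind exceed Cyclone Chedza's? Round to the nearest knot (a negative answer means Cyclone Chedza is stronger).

71 kt

Hurricane Haishen: ΔP = 85; V ≈ 6.44 × 85^0.649 ≈ 115.10 kt.
Cyclone Chedza: ΔP = 23; V ≈ 6.23 × 23^0.622 ≈ 43.80 kt.
Difference ≈ 115.10 − 43.80 = 71.30 → 71 kt.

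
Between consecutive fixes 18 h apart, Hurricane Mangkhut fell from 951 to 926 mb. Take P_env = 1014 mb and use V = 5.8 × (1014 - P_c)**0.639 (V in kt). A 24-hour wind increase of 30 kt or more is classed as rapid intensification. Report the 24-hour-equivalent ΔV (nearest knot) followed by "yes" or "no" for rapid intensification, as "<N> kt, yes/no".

26 kt, no

V₁: ΔP = 63, V ≈ 5.8 × 63^0.639 ≈ 81.89 kt.
V₂: ΔP = 88, V ≈ 5.8 × 88^0.639 ≈ 101.38 kt.
ΔV over 18 h = 19.49 kt → 24 h equivalent = 19.49 × 24/18 ≈ 25.99 kt.
26 kt < 30 kt ⇒ not rapid intensification.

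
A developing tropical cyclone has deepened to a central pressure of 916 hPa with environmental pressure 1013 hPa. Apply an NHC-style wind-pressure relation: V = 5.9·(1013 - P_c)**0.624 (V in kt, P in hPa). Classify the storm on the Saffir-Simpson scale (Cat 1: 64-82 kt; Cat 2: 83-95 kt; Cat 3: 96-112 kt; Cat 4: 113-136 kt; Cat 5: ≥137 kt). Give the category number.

3

ΔP = 1013 − 916 = 97 hPa.
V ≈ 5.9 × 97^0.624 = 5.9 × 17.37 ≈ 102 kt.
102 kt falls in the Category 3 band.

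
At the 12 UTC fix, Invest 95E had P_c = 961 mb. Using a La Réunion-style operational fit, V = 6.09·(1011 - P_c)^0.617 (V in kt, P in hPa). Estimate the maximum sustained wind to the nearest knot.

ΔP = 1011 − 961 = 50 mb.
50^0.617 ≈ 11.175.
V ≈ 6.09 × 11.175 ≈ 68.1 kt.

68 kt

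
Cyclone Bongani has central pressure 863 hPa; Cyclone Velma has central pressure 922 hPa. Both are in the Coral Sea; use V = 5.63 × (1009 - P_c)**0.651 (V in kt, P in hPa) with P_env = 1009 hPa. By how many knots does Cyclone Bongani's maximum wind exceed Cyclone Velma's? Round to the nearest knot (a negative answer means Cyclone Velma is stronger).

Cyclone Bongani: ΔP = 146; V ≈ 5.63 × 146^0.651 ≈ 144.38 kt.
Cyclone Velma: ΔP = 87; V ≈ 5.63 × 87^0.651 ≈ 103.07 kt.
Difference ≈ 144.38 − 103.07 = 41.31 → 41 kt.

41 kt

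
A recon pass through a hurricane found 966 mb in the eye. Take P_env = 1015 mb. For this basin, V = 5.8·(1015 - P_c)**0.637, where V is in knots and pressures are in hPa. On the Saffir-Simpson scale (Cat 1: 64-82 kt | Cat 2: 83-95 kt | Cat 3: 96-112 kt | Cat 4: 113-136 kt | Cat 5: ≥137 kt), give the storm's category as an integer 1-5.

1

ΔP = 1015 − 966 = 49 mb.
V ≈ 5.8 × 49^0.637 = 5.8 × 11.93 ≈ 69 kt.
69 kt falls in the Category 1 band.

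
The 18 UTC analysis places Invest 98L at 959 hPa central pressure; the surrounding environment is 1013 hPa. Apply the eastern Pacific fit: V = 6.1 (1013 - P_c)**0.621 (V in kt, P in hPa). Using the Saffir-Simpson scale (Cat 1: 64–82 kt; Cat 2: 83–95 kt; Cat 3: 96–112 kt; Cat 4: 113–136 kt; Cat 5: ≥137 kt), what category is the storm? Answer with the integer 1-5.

1

ΔP = 1013 − 959 = 54 hPa.
V ≈ 6.1 × 54^0.621 = 6.1 × 11.91 ≈ 73 kt.
73 kt falls in the Category 1 band.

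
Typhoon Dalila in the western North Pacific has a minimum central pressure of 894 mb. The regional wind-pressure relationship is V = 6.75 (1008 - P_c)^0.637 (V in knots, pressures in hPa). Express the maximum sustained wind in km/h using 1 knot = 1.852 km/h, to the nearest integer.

255 km/h

ΔP = 1008 − 894 = 114 mb.
V ≈ 6.75 × 114^0.637 = 6.75 × 20.429 ≈ 137.896 kt.
137.896 × 1.852 ≈ 255.38 km/h → 255 km/h.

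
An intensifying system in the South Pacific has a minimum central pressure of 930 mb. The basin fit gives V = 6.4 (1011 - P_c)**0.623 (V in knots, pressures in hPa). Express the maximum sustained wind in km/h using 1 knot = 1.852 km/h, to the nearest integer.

ΔP = 1011 − 930 = 81 mb.
V ≈ 6.4 × 81^0.623 = 6.4 × 15.452 ≈ 98.893 kt.
98.893 × 1.852 ≈ 183.15 km/h → 183 km/h.

183 km/h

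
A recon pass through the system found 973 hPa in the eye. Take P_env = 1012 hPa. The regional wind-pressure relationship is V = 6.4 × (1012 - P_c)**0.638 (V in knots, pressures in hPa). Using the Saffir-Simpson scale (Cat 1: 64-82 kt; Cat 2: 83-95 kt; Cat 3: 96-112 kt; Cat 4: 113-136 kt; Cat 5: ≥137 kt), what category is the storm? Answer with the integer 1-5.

1

ΔP = 1012 − 973 = 39 hPa.
V ≈ 6.4 × 39^0.638 = 6.4 × 10.35 ≈ 66 kt.
66 kt falls in the Category 1 band.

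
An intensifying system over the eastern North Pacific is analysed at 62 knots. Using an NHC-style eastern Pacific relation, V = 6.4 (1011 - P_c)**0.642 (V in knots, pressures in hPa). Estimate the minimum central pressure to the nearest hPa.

ΔP = (V / 6.4)^(1/0.642) = (62/6.4)^1.558.
62/6.4 = 9.688; 9.688^1.558 ≈ 34.37 hPa.
P_c = 1011 − 34.37 = 976.63 ≈ 977 hPa.

977 hPa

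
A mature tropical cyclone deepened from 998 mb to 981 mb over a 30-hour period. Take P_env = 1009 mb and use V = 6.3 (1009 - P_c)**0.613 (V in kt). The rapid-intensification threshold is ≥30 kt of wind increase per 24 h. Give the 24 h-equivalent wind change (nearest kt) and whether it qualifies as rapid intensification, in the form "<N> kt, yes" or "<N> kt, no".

17 kt, no

V₁: ΔP = 11, V ≈ 6.3 × 11^0.613 ≈ 27.40 kt.
V₂: ΔP = 28, V ≈ 6.3 × 28^0.613 ≈ 48.58 kt.
ΔV over 30 h = 21.18 kt → 24 h equivalent = 21.18 × 24/30 ≈ 16.94 kt.
17 kt < 30 kt ⇒ not rapid intensification.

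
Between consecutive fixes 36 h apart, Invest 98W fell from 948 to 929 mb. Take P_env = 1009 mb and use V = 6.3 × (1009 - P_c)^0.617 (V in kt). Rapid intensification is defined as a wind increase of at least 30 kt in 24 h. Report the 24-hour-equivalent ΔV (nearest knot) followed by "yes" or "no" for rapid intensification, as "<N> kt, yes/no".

10 kt, no

V₁: ΔP = 61, V ≈ 6.3 × 61^0.617 ≈ 79.60 kt.
V₂: ΔP = 80, V ≈ 6.3 × 80^0.617 ≈ 94.09 kt.
ΔV over 36 h = 14.49 kt → 24 h equivalent = 14.49 × 24/36 ≈ 9.66 kt.
10 kt < 30 kt ⇒ not rapid intensification.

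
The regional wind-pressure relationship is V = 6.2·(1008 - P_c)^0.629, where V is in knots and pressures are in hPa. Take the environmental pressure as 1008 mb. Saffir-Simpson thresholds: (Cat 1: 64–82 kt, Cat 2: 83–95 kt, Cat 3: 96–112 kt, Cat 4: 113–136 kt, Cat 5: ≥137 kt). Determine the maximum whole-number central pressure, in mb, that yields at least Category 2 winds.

946 mb

Category 2 begins at V = 83 kt.
Required ΔP = (83/6.2)^(1/0.629) = 13.387^1.590 ≈ 61.83 mb.
P_c ≤ 1008 − 61.83 = 946.17, so the highest integer P_c is 946 mb.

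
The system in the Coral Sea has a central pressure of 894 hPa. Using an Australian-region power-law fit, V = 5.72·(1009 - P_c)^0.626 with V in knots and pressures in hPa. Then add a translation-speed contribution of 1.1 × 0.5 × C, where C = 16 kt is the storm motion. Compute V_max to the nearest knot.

ΔP = 1009 − 894 = 115 hPa.
115^0.626 ≈ 19.498.
V ≈ 5.72 × 19.498 ≈ 111.5 kt.
Translation term: 1.1 × 0.5 × 16 = 8.8 kt.
Corrected V ≈ 120.3 kt → 120 kt.

120 kt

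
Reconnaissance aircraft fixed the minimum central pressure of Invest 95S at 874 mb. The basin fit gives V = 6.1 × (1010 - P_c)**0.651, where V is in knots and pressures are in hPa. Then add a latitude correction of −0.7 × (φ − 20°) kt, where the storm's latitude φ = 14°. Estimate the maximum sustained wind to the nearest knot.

ΔP = 1010 − 874 = 136 mb.
136^0.651 ≈ 24.487.
V ≈ 6.1 × 24.487 ≈ 149.4 kt.
Latitude correction: −0.7 × (14 − 20) = 4.2 kt.
Corrected V ≈ 153.6 kt → 154 kt.

154 kt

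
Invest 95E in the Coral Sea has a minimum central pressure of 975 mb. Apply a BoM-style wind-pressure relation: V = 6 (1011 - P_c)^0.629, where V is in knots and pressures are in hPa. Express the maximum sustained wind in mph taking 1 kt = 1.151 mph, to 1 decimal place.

ΔP = 1011 − 975 = 36 mb.
V ≈ 6 × 36^0.629 = 6 × 9.526 ≈ 57.156 kt.
57.156 × 1.151 ≈ 65.79 mph → 65.8 mph.

65.8 mph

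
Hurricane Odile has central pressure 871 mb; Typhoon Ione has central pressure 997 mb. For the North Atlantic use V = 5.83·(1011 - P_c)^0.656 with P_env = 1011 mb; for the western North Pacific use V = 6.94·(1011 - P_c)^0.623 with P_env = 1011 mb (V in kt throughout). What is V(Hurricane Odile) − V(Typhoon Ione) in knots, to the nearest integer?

Hurricane Odile: ΔP = 140; V ≈ 5.83 × 140^0.656 ≈ 149.12 kt.
Typhoon Ione: ΔP = 14; V ≈ 6.94 × 14^0.623 ≈ 35.93 kt.
Difference ≈ 149.12 − 35.93 = 113.19 → 113 kt.

113 kt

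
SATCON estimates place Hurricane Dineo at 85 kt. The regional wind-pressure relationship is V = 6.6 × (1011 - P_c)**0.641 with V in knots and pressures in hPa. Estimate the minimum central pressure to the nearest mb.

957 mb

ΔP = (V / 6.6)^(1/0.641) = (85/6.6)^1.560.
85/6.6 = 12.879; 12.879^1.560 ≈ 53.89 mb.
P_c = 1011 − 53.89 = 957.11 ≈ 957 mb.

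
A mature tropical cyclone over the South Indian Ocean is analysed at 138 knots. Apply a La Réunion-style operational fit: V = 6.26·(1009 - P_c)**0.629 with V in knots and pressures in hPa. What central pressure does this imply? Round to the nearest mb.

872 mb

ΔP = (V / 6.26)^(1/0.629) = (138/6.26)^1.590.
138/6.26 = 22.045; 22.045^1.590 ≈ 136.65 mb.
P_c = 1009 − 136.65 = 872.35 ≈ 872 mb.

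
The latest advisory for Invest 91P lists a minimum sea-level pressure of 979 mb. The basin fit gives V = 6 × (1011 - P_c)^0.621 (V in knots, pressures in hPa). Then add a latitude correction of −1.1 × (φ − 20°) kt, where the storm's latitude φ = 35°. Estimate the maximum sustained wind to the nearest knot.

35 kt

ΔP = 1011 − 979 = 32 mb.
32^0.621 ≈ 8.604.
V ≈ 6 × 8.604 ≈ 51.6 kt.
Latitude correction: −1.1 × (35 − 20) = -16.5 kt.
Corrected V ≈ 35.1 kt → 35 kt.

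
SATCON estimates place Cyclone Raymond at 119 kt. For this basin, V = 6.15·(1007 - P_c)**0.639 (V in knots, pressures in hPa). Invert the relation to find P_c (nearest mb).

ΔP = (V / 6.15)^(1/0.639) = (119/6.15)^1.565.
119/6.15 = 19.350; 19.350^1.565 ≈ 103.17 mb.
P_c = 1007 − 103.17 = 903.83 ≈ 904 mb.

904 mb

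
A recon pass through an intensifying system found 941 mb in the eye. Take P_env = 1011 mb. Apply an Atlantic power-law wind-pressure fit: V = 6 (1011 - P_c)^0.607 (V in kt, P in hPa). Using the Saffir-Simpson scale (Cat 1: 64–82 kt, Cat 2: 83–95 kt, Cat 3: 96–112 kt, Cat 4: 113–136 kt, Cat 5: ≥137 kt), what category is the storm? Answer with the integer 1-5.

1

ΔP = 1011 − 941 = 70 mb.
V ≈ 6 × 70^0.607 = 6 × 13.18 ≈ 79 kt.
79 kt falls in the Category 1 band.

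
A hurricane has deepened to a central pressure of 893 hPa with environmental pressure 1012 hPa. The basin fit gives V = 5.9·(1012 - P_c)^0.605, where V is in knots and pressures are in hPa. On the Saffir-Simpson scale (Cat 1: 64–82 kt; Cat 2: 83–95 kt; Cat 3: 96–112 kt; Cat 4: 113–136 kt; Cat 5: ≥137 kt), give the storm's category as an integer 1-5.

ΔP = 1012 − 893 = 119 hPa.
V ≈ 5.9 × 119^0.605 = 5.9 × 18.02 ≈ 106 kt.
106 kt falls in the Category 3 band.

3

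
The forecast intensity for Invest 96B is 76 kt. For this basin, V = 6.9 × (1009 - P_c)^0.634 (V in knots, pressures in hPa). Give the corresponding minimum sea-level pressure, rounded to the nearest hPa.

965 hPa

ΔP = (V / 6.9)^(1/0.634) = (76/6.9)^1.577.
76/6.9 = 11.014; 11.014^1.577 ≈ 44.00 hPa.
P_c = 1009 − 44.00 = 965.00 ≈ 965 hPa.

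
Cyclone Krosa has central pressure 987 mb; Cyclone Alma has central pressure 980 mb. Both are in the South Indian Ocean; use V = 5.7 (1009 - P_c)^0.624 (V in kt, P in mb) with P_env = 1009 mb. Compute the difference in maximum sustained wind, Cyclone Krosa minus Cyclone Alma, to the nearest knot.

-7 kt

Cyclone Krosa: ΔP = 22; V ≈ 5.7 × 22^0.624 ≈ 39.22 kt.
Cyclone Alma: ΔP = 29; V ≈ 5.7 × 29^0.624 ≈ 46.60 kt.
Difference ≈ 39.22 − 46.60 = -7.38 → -7 kt.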